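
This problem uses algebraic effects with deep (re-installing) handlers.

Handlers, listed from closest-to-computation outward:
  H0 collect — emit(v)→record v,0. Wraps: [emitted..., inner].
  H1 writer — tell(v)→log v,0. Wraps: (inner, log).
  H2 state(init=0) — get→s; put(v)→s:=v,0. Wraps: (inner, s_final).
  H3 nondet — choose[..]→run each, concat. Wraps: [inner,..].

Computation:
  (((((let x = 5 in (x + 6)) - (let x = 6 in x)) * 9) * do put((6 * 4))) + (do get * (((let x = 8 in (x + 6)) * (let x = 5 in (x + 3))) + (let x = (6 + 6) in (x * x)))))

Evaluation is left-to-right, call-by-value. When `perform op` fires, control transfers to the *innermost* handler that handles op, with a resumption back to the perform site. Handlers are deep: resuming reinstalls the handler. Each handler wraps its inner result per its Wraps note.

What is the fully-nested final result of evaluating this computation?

Answer: [(([6144], ()), 24)]

Working:
put(24) @ H2 ⇒ s:=24
get @ H2 ⇒ 24
H0 returns [6144]
H1 returns ([6144], ())
H2 returns (([6144], ()), 24)
H3 returns [(([6144], ()), 24)]
= [(([6144], ()), 24)]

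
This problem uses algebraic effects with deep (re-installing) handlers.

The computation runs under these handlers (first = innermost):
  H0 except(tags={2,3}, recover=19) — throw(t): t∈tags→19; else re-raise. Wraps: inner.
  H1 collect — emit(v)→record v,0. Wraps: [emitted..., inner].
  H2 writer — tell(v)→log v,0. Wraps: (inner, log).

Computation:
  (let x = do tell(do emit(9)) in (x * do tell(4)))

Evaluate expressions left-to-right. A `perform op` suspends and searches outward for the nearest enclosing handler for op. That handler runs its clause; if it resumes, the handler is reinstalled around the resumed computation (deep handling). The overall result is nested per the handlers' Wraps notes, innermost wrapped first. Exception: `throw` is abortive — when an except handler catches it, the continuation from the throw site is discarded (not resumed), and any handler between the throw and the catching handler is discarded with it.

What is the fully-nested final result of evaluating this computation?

Answer: ([9, 0], (0, 4))

Evaluation trace:
emit(9) @ H1 ⇒ out+=9
tell(0) @ H2 ⇒ log+=0
tell(4) @ H2 ⇒ log+=4
H0 returns 0
H1 returns [9, 0]
H2 returns ([9, 0], (0, 4))
= ([9, 0], (0, 4))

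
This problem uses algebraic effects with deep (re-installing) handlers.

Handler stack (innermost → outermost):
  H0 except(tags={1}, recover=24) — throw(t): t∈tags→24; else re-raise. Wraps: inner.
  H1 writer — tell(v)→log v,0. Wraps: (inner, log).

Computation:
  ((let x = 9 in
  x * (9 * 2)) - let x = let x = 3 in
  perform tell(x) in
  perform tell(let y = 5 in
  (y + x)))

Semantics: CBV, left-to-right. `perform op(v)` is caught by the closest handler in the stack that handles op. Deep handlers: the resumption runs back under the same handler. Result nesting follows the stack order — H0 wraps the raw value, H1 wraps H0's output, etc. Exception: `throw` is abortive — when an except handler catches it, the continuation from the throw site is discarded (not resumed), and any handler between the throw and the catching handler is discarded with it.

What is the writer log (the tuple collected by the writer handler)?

Step-by-step:
tell(3) @ H1 ⇒ log+=3
tell(5) @ H1 ⇒ log+=5
H0 returns 162
H1 returns (162, (3, 5))
= (162, (3, 5))

Answer: (3, 5)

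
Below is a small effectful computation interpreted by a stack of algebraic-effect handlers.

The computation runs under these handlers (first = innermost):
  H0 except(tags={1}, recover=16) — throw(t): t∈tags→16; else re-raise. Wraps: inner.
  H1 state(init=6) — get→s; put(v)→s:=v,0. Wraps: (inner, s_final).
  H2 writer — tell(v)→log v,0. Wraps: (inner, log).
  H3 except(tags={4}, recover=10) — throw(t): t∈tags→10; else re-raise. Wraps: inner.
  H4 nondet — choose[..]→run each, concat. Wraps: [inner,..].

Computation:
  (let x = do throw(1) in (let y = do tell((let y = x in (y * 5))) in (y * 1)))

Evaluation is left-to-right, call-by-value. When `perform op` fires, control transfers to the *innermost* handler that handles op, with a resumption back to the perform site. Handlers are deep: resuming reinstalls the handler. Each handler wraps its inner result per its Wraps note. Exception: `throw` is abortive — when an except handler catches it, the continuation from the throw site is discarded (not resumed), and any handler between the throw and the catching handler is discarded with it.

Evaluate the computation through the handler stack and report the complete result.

Answer: [((16, 6), ())]

Working:
throw(1) @ H0 caught ⇒ 16
H1 returns (16, 6)
H2 returns ((16, 6), ())
H3 returns ((16, 6), ())
H4 returns [((16, 6), ())]
= [((16, 6), ())]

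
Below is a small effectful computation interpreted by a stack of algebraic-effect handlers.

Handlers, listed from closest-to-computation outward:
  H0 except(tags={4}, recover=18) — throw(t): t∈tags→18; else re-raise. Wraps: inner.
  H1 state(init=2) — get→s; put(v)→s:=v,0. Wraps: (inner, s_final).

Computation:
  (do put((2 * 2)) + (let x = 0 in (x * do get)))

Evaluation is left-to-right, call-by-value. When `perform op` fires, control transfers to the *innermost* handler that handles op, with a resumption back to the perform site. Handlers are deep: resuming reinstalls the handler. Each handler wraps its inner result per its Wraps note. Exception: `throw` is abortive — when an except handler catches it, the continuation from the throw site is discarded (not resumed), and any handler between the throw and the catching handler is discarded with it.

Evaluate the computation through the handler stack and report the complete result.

Answer: (0, 4)

Step-by-step:
put(4) @ H1 ⇒ s:=4
get @ H1 ⇒ 4
H0 returns 0
H1 returns (0, 4)
= (0, 4)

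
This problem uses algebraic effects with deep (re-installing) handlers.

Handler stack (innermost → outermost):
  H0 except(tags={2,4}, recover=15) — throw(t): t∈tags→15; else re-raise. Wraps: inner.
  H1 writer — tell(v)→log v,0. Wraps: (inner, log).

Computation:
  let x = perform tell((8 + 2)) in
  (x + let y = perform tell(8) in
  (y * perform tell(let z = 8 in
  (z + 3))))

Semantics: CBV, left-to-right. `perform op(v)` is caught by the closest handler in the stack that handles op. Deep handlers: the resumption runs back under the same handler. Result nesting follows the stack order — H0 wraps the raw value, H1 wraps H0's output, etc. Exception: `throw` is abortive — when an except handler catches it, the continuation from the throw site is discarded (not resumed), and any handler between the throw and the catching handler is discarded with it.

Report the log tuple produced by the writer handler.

Step-by-step:
tell(10) @ H1 ⇒ log+=10
tell(8) @ H1 ⇒ log+=8
tell(11) @ H1 ⇒ log+=11
H0 returns 0
H1 returns (0, (10, 8, 11))
= (0, (10, 8, 11))

Answer: (10, 8, 11)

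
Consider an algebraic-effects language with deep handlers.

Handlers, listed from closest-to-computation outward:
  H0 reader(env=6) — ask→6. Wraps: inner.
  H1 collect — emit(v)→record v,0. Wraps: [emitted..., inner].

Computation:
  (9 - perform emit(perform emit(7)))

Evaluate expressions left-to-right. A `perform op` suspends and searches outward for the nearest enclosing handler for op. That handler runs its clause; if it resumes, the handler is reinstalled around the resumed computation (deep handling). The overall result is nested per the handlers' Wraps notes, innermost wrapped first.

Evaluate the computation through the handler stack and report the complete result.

Step-by-step:
emit(7) @ H1 ⇒ out+=7
emit(0) @ H1 ⇒ out+=0
H0 returns 9
H1 returns [7, 0, 9]
= [7, 0, 9]

Answer: [7, 0, 9]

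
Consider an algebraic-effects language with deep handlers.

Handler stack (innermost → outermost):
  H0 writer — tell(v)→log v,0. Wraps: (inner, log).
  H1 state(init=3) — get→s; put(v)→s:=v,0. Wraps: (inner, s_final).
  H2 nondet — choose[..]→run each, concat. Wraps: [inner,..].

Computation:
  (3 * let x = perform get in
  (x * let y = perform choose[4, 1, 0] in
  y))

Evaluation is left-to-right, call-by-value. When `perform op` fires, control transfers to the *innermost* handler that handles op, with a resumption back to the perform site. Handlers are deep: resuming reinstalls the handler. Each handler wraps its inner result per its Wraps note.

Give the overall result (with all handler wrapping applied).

Answer: [((36, ()), 3), ((9, ()), 3), ((0, ()), 3)]

Evaluation trace:
get @ H1 ⇒ 3
choose[4, 1, 0] @ H2
  branch[0] choose=4:
    H0 returns (36, ())
    H1 returns ((36, ()), 3)
    H2 returns [((36, ()), 3)]
  branch[1] choose=1:
    H0 returns (9, ())
    H1 returns ((9, ()), 3)
    H2 returns [((9, ()), 3)]
  branch[2] choose=0:
    H0 returns (0, ())
    H1 returns ((0, ()), 3)
    H2 returns [((0, ()), 3)]
= [((36, ()), 3), ((9, ()), 3), ((0, ()), 3)]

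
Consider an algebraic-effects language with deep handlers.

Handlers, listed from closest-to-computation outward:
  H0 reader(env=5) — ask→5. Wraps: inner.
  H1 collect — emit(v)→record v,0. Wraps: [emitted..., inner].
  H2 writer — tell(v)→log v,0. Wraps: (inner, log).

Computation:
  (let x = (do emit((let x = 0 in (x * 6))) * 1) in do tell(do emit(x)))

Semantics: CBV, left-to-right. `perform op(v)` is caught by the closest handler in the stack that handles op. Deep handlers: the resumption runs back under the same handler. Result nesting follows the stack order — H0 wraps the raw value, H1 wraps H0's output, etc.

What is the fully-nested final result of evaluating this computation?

Evaluation trace:
emit(0) @ H1 ⇒ out+=0
emit(0) @ H1 ⇒ out+=0
tell(0) @ H2 ⇒ log+=0
H0 returns 0
H1 returns [0, 0, 0]
H2 returns ([0, 0, 0], (0))
= ([0, 0, 0], (0))

Answer: ([0, 0, 0], (0))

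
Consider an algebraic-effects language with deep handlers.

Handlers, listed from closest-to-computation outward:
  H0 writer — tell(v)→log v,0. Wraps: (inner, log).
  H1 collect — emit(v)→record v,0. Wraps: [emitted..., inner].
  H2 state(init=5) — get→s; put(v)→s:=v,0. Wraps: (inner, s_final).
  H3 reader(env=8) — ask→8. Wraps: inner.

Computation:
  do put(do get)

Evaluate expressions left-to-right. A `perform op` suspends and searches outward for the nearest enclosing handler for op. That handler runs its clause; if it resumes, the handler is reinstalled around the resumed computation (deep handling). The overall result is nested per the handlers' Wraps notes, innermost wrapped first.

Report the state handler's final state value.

Evaluation trace:
get @ H2 ⇒ 5
put(5) @ H2 ⇒ s:=5
H0 returns (0, ())
H1 returns [(0, ())]
H2 returns ([(0, ())], 5)
H3 returns ([(0, ())], 5)
= ([(0, ())], 5)

Answer: 5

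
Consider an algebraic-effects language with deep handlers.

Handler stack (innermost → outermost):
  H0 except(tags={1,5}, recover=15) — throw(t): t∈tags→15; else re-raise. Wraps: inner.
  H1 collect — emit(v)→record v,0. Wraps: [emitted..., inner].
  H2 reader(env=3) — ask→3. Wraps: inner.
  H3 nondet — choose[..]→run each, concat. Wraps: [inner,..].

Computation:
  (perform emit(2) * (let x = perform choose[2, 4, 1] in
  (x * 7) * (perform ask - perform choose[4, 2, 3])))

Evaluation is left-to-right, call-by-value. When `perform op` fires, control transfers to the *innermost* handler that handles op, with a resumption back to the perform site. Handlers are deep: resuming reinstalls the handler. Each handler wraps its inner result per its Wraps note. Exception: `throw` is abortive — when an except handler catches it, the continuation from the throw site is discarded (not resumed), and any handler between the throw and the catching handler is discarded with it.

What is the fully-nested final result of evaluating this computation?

Answer: [[2, 0], [2, 0], [2, 0], [2, 0], [2, 0], [2, 0], [2, 0], [2, 0], [2, 0]]

Evaluation trace:
emit(2) @ H1 ⇒ out+=2
choose[2, 4, 1] @ H3
  branch[0] choose=2:
    ask @ H2 ⇒ 3
    choose[4, 2, 3] @ H3
      branch[0] choose=4:
        H0 returns 0
        H1 returns [2, 0]
        H2 returns [2, 0]
        H3 returns [[2, 0]]
      branch[1] choose=2:
        H0 returns 0
        H1 returns [2, 0]
        H2 returns [2, 0]
        H3 returns [[2, 0]]
      branch[2] choose=3:
        H0 returns 0
        H1 returns [2, 0]
        H2 returns [2, 0]
        H3 returns [[2, 0]]
  branch[1] choose=4:
    ask @ H2 ⇒ 3
    choose[4, 2, 3] @ H3
      branch[0] choose=4:
        H0 returns 0
        H1 returns [2, 0]
        H2 returns [2, 0]
        H3 returns [[2, 0]]
      branch[1] choose=2:
        H0 returns 0
        H1 returns [2, 0]
        H2 returns [2, 0]
        H3 returns [[2, 0]]
      branch[2] choose=3:
        H0 returns 0
        H1 returns [2, 0]
        H2 returns [2, 0]
        H3 returns [[2, 0]]
  branch[2] choose=1:
    ask @ H2 ⇒ 3
    choose[4, 2, 3] @ H3
      branch[0] choose=4:
        H0 returns 0
        H1 returns [2, 0]
        H2 returns [2, 0]
        H3 returns [[2, 0]]
      branch[1] choose=2:
        H0 returns 0
        H1 returns [2, 0]
        H2 returns [2, 0]
        H3 returns [[2, 0]]
      branch[2] choose=3:
        H0 returns 0
        H1 returns [2, 0]
        H2 returns [2, 0]
        H3 returns [[2, 0]]
= [[2, 0], [2, 0], [2, 0], [2, 0], [2, 0], [2, 0], [2, 0], [2, 0], [2, 0]]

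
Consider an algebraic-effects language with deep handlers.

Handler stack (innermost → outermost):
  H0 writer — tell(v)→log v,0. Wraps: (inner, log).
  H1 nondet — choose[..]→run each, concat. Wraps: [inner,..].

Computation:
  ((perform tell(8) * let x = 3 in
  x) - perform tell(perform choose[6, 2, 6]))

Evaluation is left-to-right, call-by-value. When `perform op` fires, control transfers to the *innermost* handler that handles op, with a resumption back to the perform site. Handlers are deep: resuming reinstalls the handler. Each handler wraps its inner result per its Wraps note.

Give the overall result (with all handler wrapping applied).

Answer: [(0, (8, 6)), (0, (8, 2)), (0, (8, 6))]

Working:
tell(8) @ H0 ⇒ log+=8
choose[6, 2, 6] @ H1
  branch[0] choose=6:
    tell(6) @ H0 ⇒ log+=6
    H0 returns (0, (8, 6))
    H1 returns [(0, (8, 6))]
  branch[1] choose=2:
    tell(2) @ H0 ⇒ log+=2
    H0 returns (0, (8, 2))
    H1 returns [(0, (8, 2))]
  branch[2] choose=6:
    tell(6) @ H0 ⇒ log+=6
    H0 returns (0, (8, 6))
    H1 returns [(0, (8, 6))]
= [(0, (8, 6)), (0, (8, 2)), (0, (8, 6))]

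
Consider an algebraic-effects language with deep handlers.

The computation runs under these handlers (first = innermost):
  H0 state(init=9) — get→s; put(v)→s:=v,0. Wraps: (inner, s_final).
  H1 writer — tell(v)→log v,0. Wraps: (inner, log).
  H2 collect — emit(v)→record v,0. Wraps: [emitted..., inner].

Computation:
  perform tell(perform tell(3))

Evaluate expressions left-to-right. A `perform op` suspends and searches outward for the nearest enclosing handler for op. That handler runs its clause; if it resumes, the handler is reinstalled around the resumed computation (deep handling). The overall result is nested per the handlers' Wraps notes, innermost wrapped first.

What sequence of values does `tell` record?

Working:
tell(3) @ H1 ⇒ log+=3
tell(0) @ H1 ⇒ log+=0
H0 returns (0, 9)
H1 returns ((0, 9), (3, 0))
H2 returns [((0, 9), (3, 0))]
= [((0, 9), (3, 0))]

Answer: (3, 0)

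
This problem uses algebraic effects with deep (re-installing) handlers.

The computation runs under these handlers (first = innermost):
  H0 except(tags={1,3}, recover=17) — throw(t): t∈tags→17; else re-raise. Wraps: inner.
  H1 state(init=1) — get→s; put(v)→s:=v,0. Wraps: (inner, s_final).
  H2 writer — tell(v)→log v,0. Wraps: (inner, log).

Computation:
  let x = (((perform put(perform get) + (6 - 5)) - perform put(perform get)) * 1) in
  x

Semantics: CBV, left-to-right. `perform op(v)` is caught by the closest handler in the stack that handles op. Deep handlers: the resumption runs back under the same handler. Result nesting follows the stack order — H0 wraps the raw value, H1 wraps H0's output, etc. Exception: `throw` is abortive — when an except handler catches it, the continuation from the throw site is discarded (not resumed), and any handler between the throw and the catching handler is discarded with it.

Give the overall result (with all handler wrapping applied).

Answer: ((1, 1), ())

Step-by-step:
get @ H1 ⇒ 1
put(1) @ H1 ⇒ s:=1
get @ H1 ⇒ 1
put(1) @ H1 ⇒ s:=1
H0 returns 1
H1 returns (1, 1)
H2 returns ((1, 1), ())
= ((1, 1), ())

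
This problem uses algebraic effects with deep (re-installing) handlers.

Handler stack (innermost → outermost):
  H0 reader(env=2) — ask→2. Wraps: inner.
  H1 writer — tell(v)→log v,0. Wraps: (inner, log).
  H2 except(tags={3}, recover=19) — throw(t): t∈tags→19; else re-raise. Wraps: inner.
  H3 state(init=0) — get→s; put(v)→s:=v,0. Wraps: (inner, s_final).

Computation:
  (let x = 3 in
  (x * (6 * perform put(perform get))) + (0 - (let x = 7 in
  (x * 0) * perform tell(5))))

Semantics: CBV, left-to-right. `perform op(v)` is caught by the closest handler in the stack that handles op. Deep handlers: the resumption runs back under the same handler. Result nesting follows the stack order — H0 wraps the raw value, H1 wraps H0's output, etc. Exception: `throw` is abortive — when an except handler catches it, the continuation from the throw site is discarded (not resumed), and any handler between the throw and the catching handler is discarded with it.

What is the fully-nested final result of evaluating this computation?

Answer: ((0, (5)), 0)

Working:
get @ H3 ⇒ 0
put(0) @ H3 ⇒ s:=0
tell(5) @ H1 ⇒ log+=5
H0 returns 0
H1 returns (0, (5))
H2 returns (0, (5))
H3 returns ((0, (5)), 0)
= ((0, (5)), 0)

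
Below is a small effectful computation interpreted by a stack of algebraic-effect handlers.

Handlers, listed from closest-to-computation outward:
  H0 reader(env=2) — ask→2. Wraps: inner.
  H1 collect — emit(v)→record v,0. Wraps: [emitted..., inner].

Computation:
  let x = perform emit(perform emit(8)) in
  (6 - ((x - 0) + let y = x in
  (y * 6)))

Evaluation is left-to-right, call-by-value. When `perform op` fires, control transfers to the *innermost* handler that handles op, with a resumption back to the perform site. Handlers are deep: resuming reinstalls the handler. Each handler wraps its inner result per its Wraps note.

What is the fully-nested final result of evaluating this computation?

Answer: [8, 0, 6]

Working:
emit(8) @ H1 ⇒ out+=8
emit(0) @ H1 ⇒ out+=0
H0 returns 6
H1 returns [8, 0, 6]
= [8, 0, 6]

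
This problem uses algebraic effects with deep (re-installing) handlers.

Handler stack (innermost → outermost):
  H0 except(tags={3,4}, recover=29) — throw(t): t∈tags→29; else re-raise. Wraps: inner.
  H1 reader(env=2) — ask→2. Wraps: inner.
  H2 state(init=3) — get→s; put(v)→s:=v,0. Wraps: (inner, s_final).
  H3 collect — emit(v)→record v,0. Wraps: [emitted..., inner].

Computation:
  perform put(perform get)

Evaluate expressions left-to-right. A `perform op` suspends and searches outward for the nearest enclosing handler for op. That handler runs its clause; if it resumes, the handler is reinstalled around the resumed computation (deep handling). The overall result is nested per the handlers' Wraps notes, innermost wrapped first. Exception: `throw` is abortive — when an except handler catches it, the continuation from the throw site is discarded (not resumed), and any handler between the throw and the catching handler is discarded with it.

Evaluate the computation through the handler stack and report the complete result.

Answer: [(0, 3)]

Step-by-step:
get @ H2 ⇒ 3
put(3) @ H2 ⇒ s:=3
H0 returns 0
H1 returns 0
H2 returns (0, 3)
H3 returns [(0, 3)]
= [(0, 3)]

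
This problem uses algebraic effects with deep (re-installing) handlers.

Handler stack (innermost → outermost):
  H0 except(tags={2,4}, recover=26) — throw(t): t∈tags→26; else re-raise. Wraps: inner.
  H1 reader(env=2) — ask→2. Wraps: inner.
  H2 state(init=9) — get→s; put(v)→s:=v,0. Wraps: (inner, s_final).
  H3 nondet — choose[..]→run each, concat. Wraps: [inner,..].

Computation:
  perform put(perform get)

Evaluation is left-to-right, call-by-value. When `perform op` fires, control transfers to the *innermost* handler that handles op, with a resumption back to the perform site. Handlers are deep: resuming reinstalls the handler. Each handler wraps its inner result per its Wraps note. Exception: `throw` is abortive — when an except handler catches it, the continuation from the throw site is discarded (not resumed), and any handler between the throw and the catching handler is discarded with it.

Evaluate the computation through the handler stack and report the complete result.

Working:
get @ H2 ⇒ 9
put(9) @ H2 ⇒ s:=9
H0 returns 0
H1 returns 0
H2 returns (0, 9)
H3 returns [(0, 9)]
= [(0, 9)]

Answer: [(0, 9)]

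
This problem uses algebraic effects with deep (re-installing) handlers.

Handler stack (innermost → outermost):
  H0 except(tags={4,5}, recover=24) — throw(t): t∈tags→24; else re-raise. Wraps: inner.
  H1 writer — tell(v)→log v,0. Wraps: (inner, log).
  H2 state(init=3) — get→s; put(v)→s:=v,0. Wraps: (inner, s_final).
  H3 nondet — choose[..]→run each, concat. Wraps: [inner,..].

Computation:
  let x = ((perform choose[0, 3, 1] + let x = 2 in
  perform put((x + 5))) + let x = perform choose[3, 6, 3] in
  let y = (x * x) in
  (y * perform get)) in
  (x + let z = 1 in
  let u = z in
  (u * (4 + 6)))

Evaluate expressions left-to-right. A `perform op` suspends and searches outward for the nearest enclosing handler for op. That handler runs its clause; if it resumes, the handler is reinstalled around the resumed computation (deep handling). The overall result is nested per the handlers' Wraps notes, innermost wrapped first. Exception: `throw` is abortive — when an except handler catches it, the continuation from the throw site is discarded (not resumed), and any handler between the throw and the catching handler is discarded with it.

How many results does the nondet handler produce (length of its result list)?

Answer: 9

Step-by-step:
choose[0, 3, 1] @ H3
  branch[0] choose=0:
    put(7) @ H2 ⇒ s:=7
    choose[3, 6, 3] @ H3
      branch[0] choose=3:
        get @ H2 ⇒ 7
        H0 returns 73
        H1 returns (73, ())
        H2 returns ((73, ()), 7)
        H3 returns [((73, ()), 7)]
      branch[1] choose=6:
        get @ H2 ⇒ 7
        H0 returns 262
        H1 returns (262, ())
        H2 returns ((262, ()), 7)
        H3 returns [((262, ()), 7)]
      branch[2] choose=3:
        get @ H2 ⇒ 7
        H0 returns 73
        H1 returns (73, ())
        H2 returns ((73, ()), 7)
        H3 returns [((73, ()), 7)]
  branch[1] choose=3:
    put(7) @ H2 ⇒ s:=7
    choose[3, 6, 3] @ H3
      branch[0] choose=3:
        get @ H2 ⇒ 7
        H0 returns 76
        H1 returns (76, ())
        H2 returns ((76, ()), 7)
        H3 returns [((76, ()), 7)]
      branch[1] choose=6:
        get @ H2 ⇒ 7
        H0 returns 265
        H1 returns (265, ())
        H2 returns ((265, ()), 7)
        H3 returns [((265, ()), 7)]
      branch[2] choose=3:
        get @ H2 ⇒ 7
        H0 returns 76
        H1 returns (76, ())
        H2 returns ((76, ()), 7)
        H3 returns [((76, ()), 7)]
  branch[2] choose=1:
    put(7) @ H2 ⇒ s:=7
    choose[3, 6, 3] @ H3
      branch[0] choose=3:
        get @ H2 ⇒ 7
        H0 returns 74
        H1 returns (74, ())
        H2 returns ((74, ()), 7)
        H3 returns [((74, ()), 7)]
      branch[1] choose=6:
        get @ H2 ⇒ 7
        H0 returns 263
        H1 returns (263, ())
        H2 returns ((263, ()), 7)
        H3 returns [((263, ()), 7)]
      branch[2] choose=3:
        get @ H2 ⇒ 7
        H0 returns 74
        H1 returns (74, ())
        H2 returns ((74, ()), 7)
        H3 returns [((74, ()), 7)]
= [((73, ()), 7), ((262, ()), 7), ((73, ()), 7), ((76, ()), 7), ((265, ()), 7), ((76, ()), 7), ((74, ()), 7), ((263, ()), 7), ((74, ()), 7)]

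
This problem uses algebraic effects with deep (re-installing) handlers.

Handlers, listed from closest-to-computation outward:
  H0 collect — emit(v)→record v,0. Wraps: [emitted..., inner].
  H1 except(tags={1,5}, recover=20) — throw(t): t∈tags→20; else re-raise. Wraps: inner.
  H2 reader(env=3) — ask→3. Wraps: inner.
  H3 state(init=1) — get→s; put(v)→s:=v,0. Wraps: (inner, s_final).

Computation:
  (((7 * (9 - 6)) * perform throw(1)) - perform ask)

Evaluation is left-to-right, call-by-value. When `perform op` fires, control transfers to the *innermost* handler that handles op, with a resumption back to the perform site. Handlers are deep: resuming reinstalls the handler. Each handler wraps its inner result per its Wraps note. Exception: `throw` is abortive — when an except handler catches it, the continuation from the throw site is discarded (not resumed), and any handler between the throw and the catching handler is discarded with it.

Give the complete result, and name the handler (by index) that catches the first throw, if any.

Answer: (20, 1) ; first throw caught by: H1

Working:
throw(1) @ H1 caught ⇒ 20
H2 returns 20
H3 returns (20, 1)
= (20, 1)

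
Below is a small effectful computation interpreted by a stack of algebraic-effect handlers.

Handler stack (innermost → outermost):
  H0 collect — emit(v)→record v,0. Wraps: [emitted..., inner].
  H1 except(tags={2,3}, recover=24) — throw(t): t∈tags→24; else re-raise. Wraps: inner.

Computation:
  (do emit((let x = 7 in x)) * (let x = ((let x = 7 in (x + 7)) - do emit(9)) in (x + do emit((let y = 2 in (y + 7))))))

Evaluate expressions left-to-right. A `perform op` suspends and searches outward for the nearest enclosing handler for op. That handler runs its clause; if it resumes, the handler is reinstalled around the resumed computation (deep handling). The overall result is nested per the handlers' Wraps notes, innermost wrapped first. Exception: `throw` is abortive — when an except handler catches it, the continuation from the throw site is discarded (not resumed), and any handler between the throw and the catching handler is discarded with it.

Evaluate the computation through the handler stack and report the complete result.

Working:
emit(7) @ H0 ⇒ out+=7
emit(9) @ H0 ⇒ out+=9
emit(9) @ H0 ⇒ out+=9
H0 returns [7, 9, 9, 0]
H1 returns [7, 9, 9, 0]
= [7, 9, 9, 0]

Answer: [7, 9, 9, 0]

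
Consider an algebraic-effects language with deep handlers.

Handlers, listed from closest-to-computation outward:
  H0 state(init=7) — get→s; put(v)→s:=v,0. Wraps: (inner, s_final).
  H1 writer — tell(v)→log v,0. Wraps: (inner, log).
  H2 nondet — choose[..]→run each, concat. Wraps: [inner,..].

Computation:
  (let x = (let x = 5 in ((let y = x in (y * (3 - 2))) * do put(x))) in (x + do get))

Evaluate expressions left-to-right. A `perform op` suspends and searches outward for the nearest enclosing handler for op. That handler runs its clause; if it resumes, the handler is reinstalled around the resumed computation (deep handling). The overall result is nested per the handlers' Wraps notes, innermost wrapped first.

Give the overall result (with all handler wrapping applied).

Answer: [((5, 5), ())]

Evaluation trace:
put(5) @ H0 ⇒ s:=5
get @ H0 ⇒ 5
H0 returns (5, 5)
H1 returns ((5, 5), ())
H2 returns [((5, 5), ())]
= [((5, 5), ())]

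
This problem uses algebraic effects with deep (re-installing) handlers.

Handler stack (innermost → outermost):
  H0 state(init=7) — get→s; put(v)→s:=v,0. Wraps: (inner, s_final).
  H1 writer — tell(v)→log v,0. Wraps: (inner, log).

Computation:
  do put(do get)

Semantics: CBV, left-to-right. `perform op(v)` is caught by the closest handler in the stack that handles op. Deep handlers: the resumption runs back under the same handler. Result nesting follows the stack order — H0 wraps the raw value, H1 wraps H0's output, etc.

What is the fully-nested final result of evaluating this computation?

Working:
get @ H0 ⇒ 7
put(7) @ H0 ⇒ s:=7
H0 returns (0, 7)
H1 returns ((0, 7), ())
= ((0, 7), ())

Answer: ((0, 7), ())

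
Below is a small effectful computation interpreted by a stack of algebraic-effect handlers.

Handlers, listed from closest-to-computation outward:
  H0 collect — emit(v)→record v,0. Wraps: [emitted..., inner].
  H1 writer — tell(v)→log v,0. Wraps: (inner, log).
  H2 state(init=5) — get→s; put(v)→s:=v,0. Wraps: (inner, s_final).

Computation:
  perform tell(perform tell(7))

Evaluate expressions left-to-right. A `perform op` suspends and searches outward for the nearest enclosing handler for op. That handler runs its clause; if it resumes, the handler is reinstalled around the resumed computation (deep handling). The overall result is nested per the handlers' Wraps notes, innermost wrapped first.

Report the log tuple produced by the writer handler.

Answer: (7, 0)

Step-by-step:
tell(7) @ H1 ⇒ log+=7
tell(0) @ H1 ⇒ log+=0
H0 returns [0]
H1 returns ([0], (7, 0))
H2 returns (([0], (7, 0)), 5)
= (([0], (7, 0)), 5)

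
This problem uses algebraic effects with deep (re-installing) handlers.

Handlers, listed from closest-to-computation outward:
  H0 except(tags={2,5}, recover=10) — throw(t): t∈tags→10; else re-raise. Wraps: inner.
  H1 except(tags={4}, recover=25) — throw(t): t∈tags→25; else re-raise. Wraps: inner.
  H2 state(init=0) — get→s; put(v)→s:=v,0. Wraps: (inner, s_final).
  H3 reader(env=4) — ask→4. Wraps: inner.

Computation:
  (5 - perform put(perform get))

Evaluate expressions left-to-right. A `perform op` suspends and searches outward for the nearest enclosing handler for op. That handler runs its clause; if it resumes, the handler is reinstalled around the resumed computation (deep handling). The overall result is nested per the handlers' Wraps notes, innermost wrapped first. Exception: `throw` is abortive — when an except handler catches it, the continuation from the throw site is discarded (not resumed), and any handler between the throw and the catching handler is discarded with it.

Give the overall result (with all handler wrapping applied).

Evaluation trace:
get @ H2 ⇒ 0
put(0) @ H2 ⇒ s:=0
H0 returns 5
H1 returns 5
H2 returns (5, 0)
H3 returns (5, 0)
= (5, 0)

Answer: (5, 0)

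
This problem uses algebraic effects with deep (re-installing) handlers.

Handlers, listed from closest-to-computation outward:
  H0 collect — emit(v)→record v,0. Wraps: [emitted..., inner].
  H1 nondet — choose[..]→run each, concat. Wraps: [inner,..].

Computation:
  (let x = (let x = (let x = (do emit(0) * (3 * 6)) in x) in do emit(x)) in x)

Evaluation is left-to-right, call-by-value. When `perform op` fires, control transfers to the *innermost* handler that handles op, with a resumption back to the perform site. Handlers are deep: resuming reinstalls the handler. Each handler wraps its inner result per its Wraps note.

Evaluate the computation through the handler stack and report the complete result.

Working:
emit(0) @ H0 ⇒ out+=0
emit(0) @ H0 ⇒ out+=0
H0 returns [0, 0, 0]
H1 returns [[0, 0, 0]]
= [[0, 0, 0]]

Answer: [[0, 0, 0]]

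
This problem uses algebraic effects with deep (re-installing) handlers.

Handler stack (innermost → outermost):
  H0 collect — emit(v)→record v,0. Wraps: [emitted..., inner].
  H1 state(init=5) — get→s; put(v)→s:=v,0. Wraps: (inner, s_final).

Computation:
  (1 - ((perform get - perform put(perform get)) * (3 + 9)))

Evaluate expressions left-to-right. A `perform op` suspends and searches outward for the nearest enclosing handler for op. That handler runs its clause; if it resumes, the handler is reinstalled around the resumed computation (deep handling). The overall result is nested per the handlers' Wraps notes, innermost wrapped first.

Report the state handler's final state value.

Answer: 5

Evaluation trace:
get @ H1 ⇒ 5
get @ H1 ⇒ 5
put(5) @ H1 ⇒ s:=5
H0 returns [-59]
H1 returns ([-59], 5)
= ([-59], 5)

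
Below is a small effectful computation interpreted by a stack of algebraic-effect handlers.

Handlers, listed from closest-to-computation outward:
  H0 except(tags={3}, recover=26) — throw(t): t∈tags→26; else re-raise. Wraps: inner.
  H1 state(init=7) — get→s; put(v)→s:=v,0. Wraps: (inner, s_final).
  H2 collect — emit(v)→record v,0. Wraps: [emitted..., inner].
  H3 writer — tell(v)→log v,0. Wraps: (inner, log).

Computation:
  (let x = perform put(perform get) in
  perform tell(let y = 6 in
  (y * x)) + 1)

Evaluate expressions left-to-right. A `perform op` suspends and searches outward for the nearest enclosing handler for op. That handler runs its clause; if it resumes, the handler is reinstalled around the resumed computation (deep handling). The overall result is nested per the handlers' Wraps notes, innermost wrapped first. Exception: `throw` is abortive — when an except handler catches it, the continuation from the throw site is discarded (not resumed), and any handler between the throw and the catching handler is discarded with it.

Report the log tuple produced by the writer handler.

Answer: (0)

Step-by-step:
get @ H1 ⇒ 7
put(7) @ H1 ⇒ s:=7
tell(0) @ H3 ⇒ log+=0
H0 returns 1
H1 returns (1, 7)
H2 returns [(1, 7)]
H3 returns ([(1, 7)], (0))
= ([(1, 7)], (0))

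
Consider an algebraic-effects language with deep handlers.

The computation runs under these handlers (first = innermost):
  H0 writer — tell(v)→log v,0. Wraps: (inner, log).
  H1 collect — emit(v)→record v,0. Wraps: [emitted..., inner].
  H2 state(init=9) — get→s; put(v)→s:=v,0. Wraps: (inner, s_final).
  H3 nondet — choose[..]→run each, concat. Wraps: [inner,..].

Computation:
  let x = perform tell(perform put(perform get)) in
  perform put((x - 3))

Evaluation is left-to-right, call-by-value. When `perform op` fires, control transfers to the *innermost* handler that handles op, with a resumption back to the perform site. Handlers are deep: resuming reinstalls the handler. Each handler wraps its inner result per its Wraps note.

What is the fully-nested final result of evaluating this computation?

Answer: [([(0, (0))], -3)]

Step-by-step:
get @ H2 ⇒ 9
put(9) @ H2 ⇒ s:=9
tell(0) @ H0 ⇒ log+=0
put(-3) @ H2 ⇒ s:=-3
H0 returns (0, (0))
H1 returns [(0, (0))]
H2 returns ([(0, (0))], -3)
H3 returns [([(0, (0))], -3)]
= [([(0, (0))], -3)]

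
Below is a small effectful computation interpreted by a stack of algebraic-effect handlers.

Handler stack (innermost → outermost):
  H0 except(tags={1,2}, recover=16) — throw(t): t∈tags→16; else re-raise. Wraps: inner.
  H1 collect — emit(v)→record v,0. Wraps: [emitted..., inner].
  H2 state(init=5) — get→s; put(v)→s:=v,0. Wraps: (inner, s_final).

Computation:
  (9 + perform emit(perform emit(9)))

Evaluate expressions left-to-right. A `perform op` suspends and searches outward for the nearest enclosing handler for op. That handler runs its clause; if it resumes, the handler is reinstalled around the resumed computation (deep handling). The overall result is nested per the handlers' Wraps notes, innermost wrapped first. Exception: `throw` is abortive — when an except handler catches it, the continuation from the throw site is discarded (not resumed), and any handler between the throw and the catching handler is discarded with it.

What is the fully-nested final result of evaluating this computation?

Answer: ([9, 0, 9], 5)

Evaluation trace:
emit(9) @ H1 ⇒ out+=9
emit(0) @ H1 ⇒ out+=0
H0 returns 9
H1 returns [9, 0, 9]
H2 returns ([9, 0, 9], 5)
= ([9, 0, 9], 5)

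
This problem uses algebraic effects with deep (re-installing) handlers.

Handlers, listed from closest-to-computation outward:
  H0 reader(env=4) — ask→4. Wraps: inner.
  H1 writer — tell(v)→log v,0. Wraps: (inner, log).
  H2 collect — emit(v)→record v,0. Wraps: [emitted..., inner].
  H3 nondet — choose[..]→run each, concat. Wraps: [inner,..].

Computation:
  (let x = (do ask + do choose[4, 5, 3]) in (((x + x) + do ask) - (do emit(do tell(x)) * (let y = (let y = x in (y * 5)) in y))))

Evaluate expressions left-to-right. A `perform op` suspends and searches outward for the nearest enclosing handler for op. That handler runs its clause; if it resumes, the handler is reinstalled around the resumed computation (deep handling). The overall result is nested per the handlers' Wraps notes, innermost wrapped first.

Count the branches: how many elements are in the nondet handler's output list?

Answer: 3

Step-by-step:
ask @ H0 ⇒ 4
choose[4, 5, 3] @ H3
  branch[0] choose=4:
    ask @ H0 ⇒ 4
    tell(8) @ H1 ⇒ log+=8
    emit(0) @ H2 ⇒ out+=0
    H0 returns 20
    H1 returns (20, (8))
    H2 returns [0, (20, (8))]
    H3 returns [[0, (20, (8))]]
  branch[1] choose=5:
    ask @ H0 ⇒ 4
    tell(9) @ H1 ⇒ log+=9
    emit(0) @ H2 ⇒ out+=0
    H0 returns 22
    H1 returns (22, (9))
    H2 returns [0, (22, (9))]
    H3 returns [[0, (22, (9))]]
  branch[2] choose=3:
    ask @ H0 ⇒ 4
    tell(7) @ H1 ⇒ log+=7
    emit(0) @ H2 ⇒ out+=0
    H0 returns 18
    H1 returns (18, (7))
    H2 returns [0, (18, (7))]
    H3 returns [[0, (18, (7))]]
= [[0, (20, (8))], [0, (22, (9))], [0, (18, (7))]]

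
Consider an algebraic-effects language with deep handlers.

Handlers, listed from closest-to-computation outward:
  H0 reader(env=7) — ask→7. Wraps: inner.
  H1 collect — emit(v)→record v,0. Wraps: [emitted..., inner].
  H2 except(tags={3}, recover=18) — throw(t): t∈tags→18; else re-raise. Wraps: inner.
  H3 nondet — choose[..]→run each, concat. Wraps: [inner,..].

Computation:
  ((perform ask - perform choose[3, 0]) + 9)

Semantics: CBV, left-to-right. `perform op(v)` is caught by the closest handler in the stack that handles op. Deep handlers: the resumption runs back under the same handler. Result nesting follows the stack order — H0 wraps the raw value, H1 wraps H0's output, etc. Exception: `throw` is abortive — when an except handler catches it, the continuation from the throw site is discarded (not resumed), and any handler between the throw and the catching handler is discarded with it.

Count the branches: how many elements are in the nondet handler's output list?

Answer: 2

Evaluation trace:
ask @ H0 ⇒ 7
choose[3, 0] @ H3
  branch[0] choose=3:
    H0 returns 13
    H1 returns [13]
    H2 returns [13]
    H3 returns [[13]]
  branch[1] choose=0:
    H0 returns 16
    H1 returns [16]
    H2 returns [16]
    H3 returns [[16]]
= [[13], [16]]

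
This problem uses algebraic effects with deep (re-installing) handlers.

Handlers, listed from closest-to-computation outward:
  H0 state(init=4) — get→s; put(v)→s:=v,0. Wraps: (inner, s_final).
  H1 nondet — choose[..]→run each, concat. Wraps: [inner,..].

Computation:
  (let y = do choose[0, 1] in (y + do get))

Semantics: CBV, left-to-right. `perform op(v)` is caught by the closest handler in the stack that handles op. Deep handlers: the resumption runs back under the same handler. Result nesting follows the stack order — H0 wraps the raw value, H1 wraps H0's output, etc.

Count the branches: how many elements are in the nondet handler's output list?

Working:
choose[0, 1] @ H1
  branch[0] choose=0:
    get @ H0 ⇒ 4
    H0 returns (4, 4)
    H1 returns [(4, 4)]
  branch[1] choose=1:
    get @ H0 ⇒ 4
    H0 returns (5, 4)
    H1 returns [(5, 4)]
= [(4, 4), (5, 4)]

Answer: 2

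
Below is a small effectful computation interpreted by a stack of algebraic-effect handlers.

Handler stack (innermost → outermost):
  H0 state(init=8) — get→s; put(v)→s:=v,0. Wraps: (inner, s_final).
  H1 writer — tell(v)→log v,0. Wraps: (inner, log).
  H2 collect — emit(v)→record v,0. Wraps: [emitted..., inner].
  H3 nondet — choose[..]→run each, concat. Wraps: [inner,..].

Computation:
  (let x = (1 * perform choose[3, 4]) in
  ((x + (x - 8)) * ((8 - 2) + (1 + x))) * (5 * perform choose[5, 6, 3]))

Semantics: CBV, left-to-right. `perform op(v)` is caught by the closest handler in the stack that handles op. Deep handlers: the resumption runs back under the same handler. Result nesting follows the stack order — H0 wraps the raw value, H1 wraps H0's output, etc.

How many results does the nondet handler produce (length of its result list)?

Answer: 6

Step-by-step:
choose[3, 4] @ H3
  branch[0] choose=3:
    choose[5, 6, 3] @ H3
      branch[0] choose=5:
        H0 returns (-500, 8)
        H1 returns ((-500, 8), ())
        H2 returns [((-500, 8), ())]
        H3 returns [[((-500, 8), ())]]
      branch[1] choose=6:
        H0 returns (-600, 8)
        H1 returns ((-600, 8), ())
        H2 returns [((-600, 8), ())]
        H3 returns [[((-600, 8), ())]]
      branch[2] choose=3:
        H0 returns (-300, 8)
        H1 returns ((-300, 8), ())
        H2 returns [((-300, 8), ())]
        H3 returns [[((-300, 8), ())]]
  branch[1] choose=4:
    choose[5, 6, 3] @ H3
      branch[0] choose=5:
        H0 returns (0, 8)
        H1 returns ((0, 8), ())
        H2 returns [((0, 8), ())]
        H3 returns [[((0, 8), ())]]
      branch[1] choose=6:
        H0 returns (0, 8)
        H1 returns ((0, 8), ())
        H2 returns [((0, 8), ())]
        H3 returns [[((0, 8), ())]]
      branch[2] choose=3:
        H0 returns (0, 8)
        H1 returns ((0, 8), ())
        H2 returns [((0, 8), ())]
        H3 returns [[((0, 8), ())]]
= [[((-500, 8), ())], [((-600, 8), ())], [((-300, 8), ())], [((0, 8), ())], [((0, 8), ())], [((0, 8), ())]]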